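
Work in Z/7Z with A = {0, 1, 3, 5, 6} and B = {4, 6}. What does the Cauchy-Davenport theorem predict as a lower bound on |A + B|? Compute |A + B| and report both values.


Cauchy-Davenport: |A + B| ≥ min(p, |A| + |B| - 1) for A, B nonempty in Z/pZ.
|A| = 5, |B| = 2, p = 7.
CD lower bound = min(7, 5 + 2 - 1) = min(7, 6) = 6.
Compute A + B mod 7 directly:
a = 0: 0+4=4, 0+6=6
a = 1: 1+4=5, 1+6=0
a = 3: 3+4=0, 3+6=2
a = 5: 5+4=2, 5+6=4
a = 6: 6+4=3, 6+6=5
A + B = {0, 2, 3, 4, 5, 6}, so |A + B| = 6.
Verify: 6 ≥ 6? Yes ✓.

CD lower bound = 6, actual |A + B| = 6.


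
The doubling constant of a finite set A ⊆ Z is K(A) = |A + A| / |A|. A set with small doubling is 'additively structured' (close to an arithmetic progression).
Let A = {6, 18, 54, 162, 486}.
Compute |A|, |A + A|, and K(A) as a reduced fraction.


|A| = 5.
Compute A + A by enumerating all 25 pairs.
A + A = {12, 24, 36, 60, 72, 108, 168, 180, 216, 324, 492, 504, 540, 648, 972}, so |A + A| = 15.
K = |A + A| / |A| = 15/5 = 3/1 ≈ 3.0000.
Reference: AP of size 5 gives K = 9/5 ≈ 1.8000; a fully generic set of size 5 gives K ≈ 3.0000.

|A| = 5, |A + A| = 15, K = 15/5 = 3/1.


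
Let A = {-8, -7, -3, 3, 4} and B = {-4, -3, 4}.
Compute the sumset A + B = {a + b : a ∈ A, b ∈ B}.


A + B = {a + b : a ∈ A, b ∈ B}.
Enumerate all |A|·|B| = 5·3 = 15 pairs (a, b) and collect distinct sums.
a = -8: -8+-4=-12, -8+-3=-11, -8+4=-4
a = -7: -7+-4=-11, -7+-3=-10, -7+4=-3
a = -3: -3+-4=-7, -3+-3=-6, -3+4=1
a = 3: 3+-4=-1, 3+-3=0, 3+4=7
a = 4: 4+-4=0, 4+-3=1, 4+4=8
Collecting distinct sums: A + B = {-12, -11, -10, -7, -6, -4, -3, -1, 0, 1, 7, 8}
|A + B| = 12

A + B = {-12, -11, -10, -7, -6, -4, -3, -1, 0, 1, 7, 8}


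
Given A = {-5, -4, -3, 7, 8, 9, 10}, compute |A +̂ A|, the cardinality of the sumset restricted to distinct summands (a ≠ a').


Restricted sumset: A +̂ A = {a + a' : a ∈ A, a' ∈ A, a ≠ a'}.
Equivalently, take A + A and drop any sum 2a that is achievable ONLY as a + a for a ∈ A (i.e. sums representable only with equal summands).
Enumerate pairs (a, a') with a < a' (symmetric, so each unordered pair gives one sum; this covers all a ≠ a'):
  -5 + -4 = -9
  -5 + -3 = -8
  -5 + 7 = 2
  -5 + 8 = 3
  -5 + 9 = 4
  -5 + 10 = 5
  -4 + -3 = -7
  -4 + 7 = 3
  -4 + 8 = 4
  -4 + 9 = 5
  -4 + 10 = 6
  -3 + 7 = 4
  -3 + 8 = 5
  -3 + 9 = 6
  -3 + 10 = 7
  7 + 8 = 15
  7 + 9 = 16
  7 + 10 = 17
  8 + 9 = 17
  8 + 10 = 18
  9 + 10 = 19
Collected distinct sums: {-9, -8, -7, 2, 3, 4, 5, 6, 7, 15, 16, 17, 18, 19}
|A +̂ A| = 14
(Reference bound: |A +̂ A| ≥ 2|A| - 3 for |A| ≥ 2, with |A| = 7 giving ≥ 11.)

|A +̂ A| = 14


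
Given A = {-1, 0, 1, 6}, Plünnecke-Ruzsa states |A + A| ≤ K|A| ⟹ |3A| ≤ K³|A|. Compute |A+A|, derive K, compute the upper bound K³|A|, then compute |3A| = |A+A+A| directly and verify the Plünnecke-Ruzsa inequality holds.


|A| = 4.
Step 1: Compute A + A by enumerating all 16 pairs.
A + A = {-2, -1, 0, 1, 2, 5, 6, 7, 12}, so |A + A| = 9.
Step 2: Doubling constant K = |A + A|/|A| = 9/4 = 9/4 ≈ 2.2500.
Step 3: Plünnecke-Ruzsa gives |3A| ≤ K³·|A| = (2.2500)³ · 4 ≈ 45.5625.
Step 4: Compute 3A = A + A + A directly by enumerating all triples (a,b,c) ∈ A³; |3A| = 16.
Step 5: Check 16 ≤ 45.5625? Yes ✓.

K = 9/4, Plünnecke-Ruzsa bound K³|A| ≈ 45.5625, |3A| = 16, inequality holds.


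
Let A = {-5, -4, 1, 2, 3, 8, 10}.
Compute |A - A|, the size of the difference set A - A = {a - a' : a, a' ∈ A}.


A - A = {a - a' : a, a' ∈ A}; |A| = 7.
Bounds: 2|A|-1 ≤ |A - A| ≤ |A|² - |A| + 1, i.e. 13 ≤ |A - A| ≤ 43.
Note: 0 ∈ A - A always (from a - a). The set is symmetric: if d ∈ A - A then -d ∈ A - A.
Enumerate nonzero differences d = a - a' with a > a' (then include -d):
Positive differences: {1, 2, 5, 6, 7, 8, 9, 12, 13, 14, 15}
Full difference set: {0} ∪ (positive diffs) ∪ (negative diffs).
|A - A| = 1 + 2·11 = 23 (matches direct enumeration: 23).

|A - A| = 23


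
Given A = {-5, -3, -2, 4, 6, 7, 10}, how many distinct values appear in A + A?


A + A = {a + a' : a, a' ∈ A}; |A| = 7.
General bounds: 2|A| - 1 ≤ |A + A| ≤ |A|(|A|+1)/2, i.e. 13 ≤ |A + A| ≤ 28.
Lower bound 2|A|-1 is attained iff A is an arithmetic progression.
Enumerate sums a + a' for a ≤ a' (symmetric, so this suffices):
a = -5: -5+-5=-10, -5+-3=-8, -5+-2=-7, -5+4=-1, -5+6=1, -5+7=2, -5+10=5
a = -3: -3+-3=-6, -3+-2=-5, -3+4=1, -3+6=3, -3+7=4, -3+10=7
a = -2: -2+-2=-4, -2+4=2, -2+6=4, -2+7=5, -2+10=8
a = 4: 4+4=8, 4+6=10, 4+7=11, 4+10=14
a = 6: 6+6=12, 6+7=13, 6+10=16
a = 7: 7+7=14, 7+10=17
a = 10: 10+10=20
Distinct sums: {-10, -8, -7, -6, -5, -4, -1, 1, 2, 3, 4, 5, 7, 8, 10, 11, 12, 13, 14, 16, 17, 20}
|A + A| = 22

|A + A| = 22


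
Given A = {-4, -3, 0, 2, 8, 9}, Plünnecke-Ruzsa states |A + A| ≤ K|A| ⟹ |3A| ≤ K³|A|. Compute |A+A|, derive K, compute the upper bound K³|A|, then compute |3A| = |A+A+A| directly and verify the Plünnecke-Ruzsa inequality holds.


|A| = 6.
Step 1: Compute A + A by enumerating all 36 pairs.
A + A = {-8, -7, -6, -4, -3, -2, -1, 0, 2, 4, 5, 6, 8, 9, 10, 11, 16, 17, 18}, so |A + A| = 19.
Step 2: Doubling constant K = |A + A|/|A| = 19/6 = 19/6 ≈ 3.1667.
Step 3: Plünnecke-Ruzsa gives |3A| ≤ K³·|A| = (3.1667)³ · 6 ≈ 190.5278.
Step 4: Compute 3A = A + A + A directly by enumerating all triples (a,b,c) ∈ A³; |3A| = 37.
Step 5: Check 37 ≤ 190.5278? Yes ✓.

K = 19/6, Plünnecke-Ruzsa bound K³|A| ≈ 190.5278, |3A| = 37, inequality holds.


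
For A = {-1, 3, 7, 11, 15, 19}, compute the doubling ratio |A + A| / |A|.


|A| = 6.
Compute A + A by enumerating all 36 pairs.
A + A = {-2, 2, 6, 10, 14, 18, 22, 26, 30, 34, 38}, so |A + A| = 11.
K = |A + A| / |A| = 11/6 (already in lowest terms) ≈ 1.8333.
Reference: AP of size 6 gives K = 11/6 ≈ 1.8333; a fully generic set of size 6 gives K ≈ 3.5000.

|A| = 6, |A + A| = 11, K = 11/6.


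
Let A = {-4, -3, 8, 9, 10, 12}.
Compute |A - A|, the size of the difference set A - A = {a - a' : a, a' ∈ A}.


A - A = {a - a' : a, a' ∈ A}; |A| = 6.
Bounds: 2|A|-1 ≤ |A - A| ≤ |A|² - |A| + 1, i.e. 11 ≤ |A - A| ≤ 31.
Note: 0 ∈ A - A always (from a - a). The set is symmetric: if d ∈ A - A then -d ∈ A - A.
Enumerate nonzero differences d = a - a' with a > a' (then include -d):
Positive differences: {1, 2, 3, 4, 11, 12, 13, 14, 15, 16}
Full difference set: {0} ∪ (positive diffs) ∪ (negative diffs).
|A - A| = 1 + 2·10 = 21 (matches direct enumeration: 21).

|A - A| = 21


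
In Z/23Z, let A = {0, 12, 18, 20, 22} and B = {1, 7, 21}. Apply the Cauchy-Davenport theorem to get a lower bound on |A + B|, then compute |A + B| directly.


Cauchy-Davenport: |A + B| ≥ min(p, |A| + |B| - 1) for A, B nonempty in Z/pZ.
|A| = 5, |B| = 3, p = 23.
CD lower bound = min(23, 5 + 3 - 1) = min(23, 7) = 7.
Compute A + B mod 23 directly:
a = 0: 0+1=1, 0+7=7, 0+21=21
a = 12: 12+1=13, 12+7=19, 12+21=10
a = 18: 18+1=19, 18+7=2, 18+21=16
a = 20: 20+1=21, 20+7=4, 20+21=18
a = 22: 22+1=0, 22+7=6, 22+21=20
A + B = {0, 1, 2, 4, 6, 7, 10, 13, 16, 18, 19, 20, 21}, so |A + B| = 13.
Verify: 13 ≥ 7? Yes ✓.

CD lower bound = 7, actual |A + B| = 13.


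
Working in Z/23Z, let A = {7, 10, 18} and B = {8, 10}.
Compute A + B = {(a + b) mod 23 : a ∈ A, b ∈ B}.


Work in Z/23Z: reduce every sum a + b modulo 23.
Enumerate all 6 pairs:
a = 7: 7+8=15, 7+10=17
a = 10: 10+8=18, 10+10=20
a = 18: 18+8=3, 18+10=5
Distinct residues collected: {3, 5, 15, 17, 18, 20}
|A + B| = 6 (out of 23 total residues).

A + B = {3, 5, 15, 17, 18, 20}


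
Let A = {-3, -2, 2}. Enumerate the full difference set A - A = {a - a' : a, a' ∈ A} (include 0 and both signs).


A - A = {a - a' : a, a' ∈ A}.
Compute a - a' for each ordered pair (a, a'):
a = -3: -3--3=0, -3--2=-1, -3-2=-5
a = -2: -2--3=1, -2--2=0, -2-2=-4
a = 2: 2--3=5, 2--2=4, 2-2=0
Collecting distinct values (and noting 0 appears from a-a):
A - A = {-5, -4, -1, 0, 1, 4, 5}
|A - A| = 7

A - A = {-5, -4, -1, 0, 1, 4, 5}


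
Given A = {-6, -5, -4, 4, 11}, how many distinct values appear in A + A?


A + A = {a + a' : a, a' ∈ A}; |A| = 5.
General bounds: 2|A| - 1 ≤ |A + A| ≤ |A|(|A|+1)/2, i.e. 9 ≤ |A + A| ≤ 15.
Lower bound 2|A|-1 is attained iff A is an arithmetic progression.
Enumerate sums a + a' for a ≤ a' (symmetric, so this suffices):
a = -6: -6+-6=-12, -6+-5=-11, -6+-4=-10, -6+4=-2, -6+11=5
a = -5: -5+-5=-10, -5+-4=-9, -5+4=-1, -5+11=6
a = -4: -4+-4=-8, -4+4=0, -4+11=7
a = 4: 4+4=8, 4+11=15
a = 11: 11+11=22
Distinct sums: {-12, -11, -10, -9, -8, -2, -1, 0, 5, 6, 7, 8, 15, 22}
|A + A| = 14

|A + A| = 14


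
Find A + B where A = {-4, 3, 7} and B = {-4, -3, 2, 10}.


A + B = {a + b : a ∈ A, b ∈ B}.
Enumerate all |A|·|B| = 3·4 = 12 pairs (a, b) and collect distinct sums.
a = -4: -4+-4=-8, -4+-3=-7, -4+2=-2, -4+10=6
a = 3: 3+-4=-1, 3+-3=0, 3+2=5, 3+10=13
a = 7: 7+-4=3, 7+-3=4, 7+2=9, 7+10=17
Collecting distinct sums: A + B = {-8, -7, -2, -1, 0, 3, 4, 5, 6, 9, 13, 17}
|A + B| = 12

A + B = {-8, -7, -2, -1, 0, 3, 4, 5, 6, 9, 13, 17}


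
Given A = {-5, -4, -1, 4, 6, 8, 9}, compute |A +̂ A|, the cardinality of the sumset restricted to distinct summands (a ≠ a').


Restricted sumset: A +̂ A = {a + a' : a ∈ A, a' ∈ A, a ≠ a'}.
Equivalently, take A + A and drop any sum 2a that is achievable ONLY as a + a for a ∈ A (i.e. sums representable only with equal summands).
Enumerate pairs (a, a') with a < a' (symmetric, so each unordered pair gives one sum; this covers all a ≠ a'):
  -5 + -4 = -9
  -5 + -1 = -6
  -5 + 4 = -1
  -5 + 6 = 1
  -5 + 8 = 3
  -5 + 9 = 4
  -4 + -1 = -5
  -4 + 4 = 0
  -4 + 6 = 2
  -4 + 8 = 4
  -4 + 9 = 5
  -1 + 4 = 3
  -1 + 6 = 5
  -1 + 8 = 7
  -1 + 9 = 8
  4 + 6 = 10
  4 + 8 = 12
  4 + 9 = 13
  6 + 8 = 14
  6 + 9 = 15
  8 + 9 = 17
Collected distinct sums: {-9, -6, -5, -1, 0, 1, 2, 3, 4, 5, 7, 8, 10, 12, 13, 14, 15, 17}
|A +̂ A| = 18
(Reference bound: |A +̂ A| ≥ 2|A| - 3 for |A| ≥ 2, with |A| = 7 giving ≥ 11.)

|A +̂ A| = 18


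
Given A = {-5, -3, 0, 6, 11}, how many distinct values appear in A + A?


A + A = {a + a' : a, a' ∈ A}; |A| = 5.
General bounds: 2|A| - 1 ≤ |A + A| ≤ |A|(|A|+1)/2, i.e. 9 ≤ |A + A| ≤ 15.
Lower bound 2|A|-1 is attained iff A is an arithmetic progression.
Enumerate sums a + a' for a ≤ a' (symmetric, so this suffices):
a = -5: -5+-5=-10, -5+-3=-8, -5+0=-5, -5+6=1, -5+11=6
a = -3: -3+-3=-6, -3+0=-3, -3+6=3, -3+11=8
a = 0: 0+0=0, 0+6=6, 0+11=11
a = 6: 6+6=12, 6+11=17
a = 11: 11+11=22
Distinct sums: {-10, -8, -6, -5, -3, 0, 1, 3, 6, 8, 11, 12, 17, 22}
|A + A| = 14

|A + A| = 14


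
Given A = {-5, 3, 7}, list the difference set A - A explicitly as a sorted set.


A - A = {a - a' : a, a' ∈ A}.
Compute a - a' for each ordered pair (a, a'):
a = -5: -5--5=0, -5-3=-8, -5-7=-12
a = 3: 3--5=8, 3-3=0, 3-7=-4
a = 7: 7--5=12, 7-3=4, 7-7=0
Collecting distinct values (and noting 0 appears from a-a):
A - A = {-12, -8, -4, 0, 4, 8, 12}
|A - A| = 7

A - A = {-12, -8, -4, 0, 4, 8, 12}


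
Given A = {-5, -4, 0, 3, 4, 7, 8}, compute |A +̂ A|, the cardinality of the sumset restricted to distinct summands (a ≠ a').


Restricted sumset: A +̂ A = {a + a' : a ∈ A, a' ∈ A, a ≠ a'}.
Equivalently, take A + A and drop any sum 2a that is achievable ONLY as a + a for a ∈ A (i.e. sums representable only with equal summands).
Enumerate pairs (a, a') with a < a' (symmetric, so each unordered pair gives one sum; this covers all a ≠ a'):
  -5 + -4 = -9
  -5 + 0 = -5
  -5 + 3 = -2
  -5 + 4 = -1
  -5 + 7 = 2
  -5 + 8 = 3
  -4 + 0 = -4
  -4 + 3 = -1
  -4 + 4 = 0
  -4 + 7 = 3
  -4 + 8 = 4
  0 + 3 = 3
  0 + 4 = 4
  0 + 7 = 7
  0 + 8 = 8
  3 + 4 = 7
  3 + 7 = 10
  3 + 8 = 11
  4 + 7 = 11
  4 + 8 = 12
  7 + 8 = 15
Collected distinct sums: {-9, -5, -4, -2, -1, 0, 2, 3, 4, 7, 8, 10, 11, 12, 15}
|A +̂ A| = 15
(Reference bound: |A +̂ A| ≥ 2|A| - 3 for |A| ≥ 2, with |A| = 7 giving ≥ 11.)

|A +̂ A| = 15


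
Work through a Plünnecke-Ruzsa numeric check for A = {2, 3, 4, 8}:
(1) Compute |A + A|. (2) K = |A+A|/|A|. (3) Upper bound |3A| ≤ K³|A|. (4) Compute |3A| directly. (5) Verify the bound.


|A| = 4.
Step 1: Compute A + A by enumerating all 16 pairs.
A + A = {4, 5, 6, 7, 8, 10, 11, 12, 16}, so |A + A| = 9.
Step 2: Doubling constant K = |A + A|/|A| = 9/4 = 9/4 ≈ 2.2500.
Step 3: Plünnecke-Ruzsa gives |3A| ≤ K³·|A| = (2.2500)³ · 4 ≈ 45.5625.
Step 4: Compute 3A = A + A + A directly by enumerating all triples (a,b,c) ∈ A³; |3A| = 15.
Step 5: Check 15 ≤ 45.5625? Yes ✓.

K = 9/4, Plünnecke-Ruzsa bound K³|A| ≈ 45.5625, |3A| = 15, inequality holds.


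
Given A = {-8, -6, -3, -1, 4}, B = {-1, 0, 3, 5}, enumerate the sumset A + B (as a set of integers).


A + B = {a + b : a ∈ A, b ∈ B}.
Enumerate all |A|·|B| = 5·4 = 20 pairs (a, b) and collect distinct sums.
a = -8: -8+-1=-9, -8+0=-8, -8+3=-5, -8+5=-3
a = -6: -6+-1=-7, -6+0=-6, -6+3=-3, -6+5=-1
a = -3: -3+-1=-4, -3+0=-3, -3+3=0, -3+5=2
a = -1: -1+-1=-2, -1+0=-1, -1+3=2, -1+5=4
a = 4: 4+-1=3, 4+0=4, 4+3=7, 4+5=9
Collecting distinct sums: A + B = {-9, -8, -7, -6, -5, -4, -3, -2, -1, 0, 2, 3, 4, 7, 9}
|A + B| = 15

A + B = {-9, -8, -7, -6, -5, -4, -3, -2, -1, 0, 2, 3, 4, 7, 9}


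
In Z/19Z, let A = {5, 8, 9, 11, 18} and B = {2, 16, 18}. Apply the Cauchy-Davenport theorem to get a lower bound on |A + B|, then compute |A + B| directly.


Cauchy-Davenport: |A + B| ≥ min(p, |A| + |B| - 1) for A, B nonempty in Z/pZ.
|A| = 5, |B| = 3, p = 19.
CD lower bound = min(19, 5 + 3 - 1) = min(19, 7) = 7.
Compute A + B mod 19 directly:
a = 5: 5+2=7, 5+16=2, 5+18=4
a = 8: 8+2=10, 8+16=5, 8+18=7
a = 9: 9+2=11, 9+16=6, 9+18=8
a = 11: 11+2=13, 11+16=8, 11+18=10
a = 18: 18+2=1, 18+16=15, 18+18=17
A + B = {1, 2, 4, 5, 6, 7, 8, 10, 11, 13, 15, 17}, so |A + B| = 12.
Verify: 12 ≥ 7? Yes ✓.

CD lower bound = 7, actual |A + B| = 12.


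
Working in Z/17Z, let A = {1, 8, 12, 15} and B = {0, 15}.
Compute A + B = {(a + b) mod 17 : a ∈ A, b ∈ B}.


Work in Z/17Z: reduce every sum a + b modulo 17.
Enumerate all 8 pairs:
a = 1: 1+0=1, 1+15=16
a = 8: 8+0=8, 8+15=6
a = 12: 12+0=12, 12+15=10
a = 15: 15+0=15, 15+15=13
Distinct residues collected: {1, 6, 8, 10, 12, 13, 15, 16}
|A + B| = 8 (out of 17 total residues).

A + B = {1, 6, 8, 10, 12, 13, 15, 16}


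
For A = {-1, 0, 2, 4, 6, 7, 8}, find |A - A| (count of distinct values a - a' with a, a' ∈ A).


A - A = {a - a' : a, a' ∈ A}; |A| = 7.
Bounds: 2|A|-1 ≤ |A - A| ≤ |A|² - |A| + 1, i.e. 13 ≤ |A - A| ≤ 43.
Note: 0 ∈ A - A always (from a - a). The set is symmetric: if d ∈ A - A then -d ∈ A - A.
Enumerate nonzero differences d = a - a' with a > a' (then include -d):
Positive differences: {1, 2, 3, 4, 5, 6, 7, 8, 9}
Full difference set: {0} ∪ (positive diffs) ∪ (negative diffs).
|A - A| = 1 + 2·9 = 19 (matches direct enumeration: 19).

|A - A| = 19


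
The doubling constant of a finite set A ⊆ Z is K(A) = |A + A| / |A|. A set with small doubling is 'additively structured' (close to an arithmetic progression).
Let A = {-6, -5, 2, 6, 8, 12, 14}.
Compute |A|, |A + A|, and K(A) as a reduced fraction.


|A| = 7.
Compute A + A by enumerating all 49 pairs.
A + A = {-12, -11, -10, -4, -3, 0, 1, 2, 3, 4, 6, 7, 8, 9, 10, 12, 14, 16, 18, 20, 22, 24, 26, 28}, so |A + A| = 24.
K = |A + A| / |A| = 24/7 (already in lowest terms) ≈ 3.4286.
Reference: AP of size 7 gives K = 13/7 ≈ 1.8571; a fully generic set of size 7 gives K ≈ 4.0000.

|A| = 7, |A + A| = 24, K = 24/7.


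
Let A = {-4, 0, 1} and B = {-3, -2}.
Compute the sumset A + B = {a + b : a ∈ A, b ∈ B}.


A + B = {a + b : a ∈ A, b ∈ B}.
Enumerate all |A|·|B| = 3·2 = 6 pairs (a, b) and collect distinct sums.
a = -4: -4+-3=-7, -4+-2=-6
a = 0: 0+-3=-3, 0+-2=-2
a = 1: 1+-3=-2, 1+-2=-1
Collecting distinct sums: A + B = {-7, -6, -3, -2, -1}
|A + B| = 5

A + B = {-7, -6, -3, -2, -1}


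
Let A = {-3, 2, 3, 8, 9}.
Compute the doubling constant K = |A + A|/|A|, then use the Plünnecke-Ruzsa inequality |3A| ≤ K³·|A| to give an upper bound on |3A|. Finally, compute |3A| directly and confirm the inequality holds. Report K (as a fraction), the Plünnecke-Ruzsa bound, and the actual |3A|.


|A| = 5.
Step 1: Compute A + A by enumerating all 25 pairs.
A + A = {-6, -1, 0, 4, 5, 6, 10, 11, 12, 16, 17, 18}, so |A + A| = 12.
Step 2: Doubling constant K = |A + A|/|A| = 12/5 = 12/5 ≈ 2.4000.
Step 3: Plünnecke-Ruzsa gives |3A| ≤ K³·|A| = (2.4000)³ · 5 ≈ 69.1200.
Step 4: Compute 3A = A + A + A directly by enumerating all triples (a,b,c) ∈ A³; |3A| = 22.
Step 5: Check 22 ≤ 69.1200? Yes ✓.

K = 12/5, Plünnecke-Ruzsa bound K³|A| ≈ 69.1200, |3A| = 22, inequality holds.


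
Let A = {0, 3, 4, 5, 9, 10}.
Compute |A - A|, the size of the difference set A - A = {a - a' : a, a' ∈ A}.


A - A = {a - a' : a, a' ∈ A}; |A| = 6.
Bounds: 2|A|-1 ≤ |A - A| ≤ |A|² - |A| + 1, i.e. 11 ≤ |A - A| ≤ 31.
Note: 0 ∈ A - A always (from a - a). The set is symmetric: if d ∈ A - A then -d ∈ A - A.
Enumerate nonzero differences d = a - a' with a > a' (then include -d):
Positive differences: {1, 2, 3, 4, 5, 6, 7, 9, 10}
Full difference set: {0} ∪ (positive diffs) ∪ (negative diffs).
|A - A| = 1 + 2·9 = 19 (matches direct enumeration: 19).

|A - A| = 19


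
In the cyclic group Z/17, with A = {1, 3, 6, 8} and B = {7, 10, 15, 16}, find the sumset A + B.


Work in Z/17Z: reduce every sum a + b modulo 17.
Enumerate all 16 pairs:
a = 1: 1+7=8, 1+10=11, 1+15=16, 1+16=0
a = 3: 3+7=10, 3+10=13, 3+15=1, 3+16=2
a = 6: 6+7=13, 6+10=16, 6+15=4, 6+16=5
a = 8: 8+7=15, 8+10=1, 8+15=6, 8+16=7
Distinct residues collected: {0, 1, 2, 4, 5, 6, 7, 8, 10, 11, 13, 15, 16}
|A + B| = 13 (out of 17 total residues).

A + B = {0, 1, 2, 4, 5, 6, 7, 8, 10, 11, 13, 15, 16}


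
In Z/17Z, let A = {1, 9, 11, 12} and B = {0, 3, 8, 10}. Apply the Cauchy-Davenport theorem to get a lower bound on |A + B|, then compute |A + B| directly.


Cauchy-Davenport: |A + B| ≥ min(p, |A| + |B| - 1) for A, B nonempty in Z/pZ.
|A| = 4, |B| = 4, p = 17.
CD lower bound = min(17, 4 + 4 - 1) = min(17, 7) = 7.
Compute A + B mod 17 directly:
a = 1: 1+0=1, 1+3=4, 1+8=9, 1+10=11
a = 9: 9+0=9, 9+3=12, 9+8=0, 9+10=2
a = 11: 11+0=11, 11+3=14, 11+8=2, 11+10=4
a = 12: 12+0=12, 12+3=15, 12+8=3, 12+10=5
A + B = {0, 1, 2, 3, 4, 5, 9, 11, 12, 14, 15}, so |A + B| = 11.
Verify: 11 ≥ 7? Yes ✓.

CD lower bound = 7, actual |A + B| = 11.


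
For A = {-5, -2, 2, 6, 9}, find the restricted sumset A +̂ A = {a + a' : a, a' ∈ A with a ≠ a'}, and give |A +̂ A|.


Restricted sumset: A +̂ A = {a + a' : a ∈ A, a' ∈ A, a ≠ a'}.
Equivalently, take A + A and drop any sum 2a that is achievable ONLY as a + a for a ∈ A (i.e. sums representable only with equal summands).
Enumerate pairs (a, a') with a < a' (symmetric, so each unordered pair gives one sum; this covers all a ≠ a'):
  -5 + -2 = -7
  -5 + 2 = -3
  -5 + 6 = 1
  -5 + 9 = 4
  -2 + 2 = 0
  -2 + 6 = 4
  -2 + 9 = 7
  2 + 6 = 8
  2 + 9 = 11
  6 + 9 = 15
Collected distinct sums: {-7, -3, 0, 1, 4, 7, 8, 11, 15}
|A +̂ A| = 9
(Reference bound: |A +̂ A| ≥ 2|A| - 3 for |A| ≥ 2, with |A| = 5 giving ≥ 7.)

|A +̂ A| = 9


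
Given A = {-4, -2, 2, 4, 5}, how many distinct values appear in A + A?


A + A = {a + a' : a, a' ∈ A}; |A| = 5.
General bounds: 2|A| - 1 ≤ |A + A| ≤ |A|(|A|+1)/2, i.e. 9 ≤ |A + A| ≤ 15.
Lower bound 2|A|-1 is attained iff A is an arithmetic progression.
Enumerate sums a + a' for a ≤ a' (symmetric, so this suffices):
a = -4: -4+-4=-8, -4+-2=-6, -4+2=-2, -4+4=0, -4+5=1
a = -2: -2+-2=-4, -2+2=0, -2+4=2, -2+5=3
a = 2: 2+2=4, 2+4=6, 2+5=7
a = 4: 4+4=8, 4+5=9
a = 5: 5+5=10
Distinct sums: {-8, -6, -4, -2, 0, 1, 2, 3, 4, 6, 7, 8, 9, 10}
|A + A| = 14

|A + A| = 14


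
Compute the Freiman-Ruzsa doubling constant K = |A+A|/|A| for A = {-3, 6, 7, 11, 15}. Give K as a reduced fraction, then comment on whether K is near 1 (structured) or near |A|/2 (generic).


|A| = 5.
Compute A + A by enumerating all 25 pairs.
A + A = {-6, 3, 4, 8, 12, 13, 14, 17, 18, 21, 22, 26, 30}, so |A + A| = 13.
K = |A + A| / |A| = 13/5 (already in lowest terms) ≈ 2.6000.
Reference: AP of size 5 gives K = 9/5 ≈ 1.8000; a fully generic set of size 5 gives K ≈ 3.0000.

|A| = 5, |A + A| = 13, K = 13/5.


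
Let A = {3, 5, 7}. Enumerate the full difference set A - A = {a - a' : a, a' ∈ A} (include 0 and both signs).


A - A = {a - a' : a, a' ∈ A}.
Compute a - a' for each ordered pair (a, a'):
a = 3: 3-3=0, 3-5=-2, 3-7=-4
a = 5: 5-3=2, 5-5=0, 5-7=-2
a = 7: 7-3=4, 7-5=2, 7-7=0
Collecting distinct values (and noting 0 appears from a-a):
A - A = {-4, -2, 0, 2, 4}
|A - A| = 5

A - A = {-4, -2, 0, 2, 4}


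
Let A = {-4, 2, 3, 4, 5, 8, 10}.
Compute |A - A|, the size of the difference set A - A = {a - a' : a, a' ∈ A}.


A - A = {a - a' : a, a' ∈ A}; |A| = 7.
Bounds: 2|A|-1 ≤ |A - A| ≤ |A|² - |A| + 1, i.e. 13 ≤ |A - A| ≤ 43.
Note: 0 ∈ A - A always (from a - a). The set is symmetric: if d ∈ A - A then -d ∈ A - A.
Enumerate nonzero differences d = a - a' with a > a' (then include -d):
Positive differences: {1, 2, 3, 4, 5, 6, 7, 8, 9, 12, 14}
Full difference set: {0} ∪ (positive diffs) ∪ (negative diffs).
|A - A| = 1 + 2·11 = 23 (matches direct enumeration: 23).

|A - A| = 23


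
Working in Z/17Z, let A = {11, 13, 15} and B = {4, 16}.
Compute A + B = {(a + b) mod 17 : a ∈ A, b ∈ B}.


Work in Z/17Z: reduce every sum a + b modulo 17.
Enumerate all 6 pairs:
a = 11: 11+4=15, 11+16=10
a = 13: 13+4=0, 13+16=12
a = 15: 15+4=2, 15+16=14
Distinct residues collected: {0, 2, 10, 12, 14, 15}
|A + B| = 6 (out of 17 total residues).

A + B = {0, 2, 10, 12, 14, 15}


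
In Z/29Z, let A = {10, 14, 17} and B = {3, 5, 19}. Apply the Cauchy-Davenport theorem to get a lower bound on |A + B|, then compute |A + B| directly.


Cauchy-Davenport: |A + B| ≥ min(p, |A| + |B| - 1) for A, B nonempty in Z/pZ.
|A| = 3, |B| = 3, p = 29.
CD lower bound = min(29, 3 + 3 - 1) = min(29, 5) = 5.
Compute A + B mod 29 directly:
a = 10: 10+3=13, 10+5=15, 10+19=0
a = 14: 14+3=17, 14+5=19, 14+19=4
a = 17: 17+3=20, 17+5=22, 17+19=7
A + B = {0, 4, 7, 13, 15, 17, 19, 20, 22}, so |A + B| = 9.
Verify: 9 ≥ 5? Yes ✓.

CD lower bound = 5, actual |A + B| = 9.


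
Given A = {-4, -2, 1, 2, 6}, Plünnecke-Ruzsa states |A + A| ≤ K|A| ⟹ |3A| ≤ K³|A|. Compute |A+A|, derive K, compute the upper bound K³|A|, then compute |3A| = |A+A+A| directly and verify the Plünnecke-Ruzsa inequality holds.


|A| = 5.
Step 1: Compute A + A by enumerating all 25 pairs.
A + A = {-8, -6, -4, -3, -2, -1, 0, 2, 3, 4, 7, 8, 12}, so |A + A| = 13.
Step 2: Doubling constant K = |A + A|/|A| = 13/5 = 13/5 ≈ 2.6000.
Step 3: Plünnecke-Ruzsa gives |3A| ≤ K³·|A| = (2.6000)³ · 5 ≈ 87.8800.
Step 4: Compute 3A = A + A + A directly by enumerating all triples (a,b,c) ∈ A³; |3A| = 23.
Step 5: Check 23 ≤ 87.8800? Yes ✓.

K = 13/5, Plünnecke-Ruzsa bound K³|A| ≈ 87.8800, |3A| = 23, inequality holds.


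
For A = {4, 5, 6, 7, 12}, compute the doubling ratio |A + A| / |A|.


|A| = 5.
Compute A + A by enumerating all 25 pairs.
A + A = {8, 9, 10, 11, 12, 13, 14, 16, 17, 18, 19, 24}, so |A + A| = 12.
K = |A + A| / |A| = 12/5 (already in lowest terms) ≈ 2.4000.
Reference: AP of size 5 gives K = 9/5 ≈ 1.8000; a fully generic set of size 5 gives K ≈ 3.0000.

|A| = 5, |A + A| = 12, K = 12/5.


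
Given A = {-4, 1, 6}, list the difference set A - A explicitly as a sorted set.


A - A = {a - a' : a, a' ∈ A}.
Compute a - a' for each ordered pair (a, a'):
a = -4: -4--4=0, -4-1=-5, -4-6=-10
a = 1: 1--4=5, 1-1=0, 1-6=-5
a = 6: 6--4=10, 6-1=5, 6-6=0
Collecting distinct values (and noting 0 appears from a-a):
A - A = {-10, -5, 0, 5, 10}
|A - A| = 5

A - A = {-10, -5, 0, 5, 10}


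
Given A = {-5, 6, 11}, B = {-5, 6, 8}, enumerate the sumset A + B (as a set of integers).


A + B = {a + b : a ∈ A, b ∈ B}.
Enumerate all |A|·|B| = 3·3 = 9 pairs (a, b) and collect distinct sums.
a = -5: -5+-5=-10, -5+6=1, -5+8=3
a = 6: 6+-5=1, 6+6=12, 6+8=14
a = 11: 11+-5=6, 11+6=17, 11+8=19
Collecting distinct sums: A + B = {-10, 1, 3, 6, 12, 14, 17, 19}
|A + B| = 8

A + B = {-10, 1, 3, 6, 12, 14, 17, 19}


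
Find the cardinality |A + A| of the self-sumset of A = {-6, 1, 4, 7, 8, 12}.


A + A = {a + a' : a, a' ∈ A}; |A| = 6.
General bounds: 2|A| - 1 ≤ |A + A| ≤ |A|(|A|+1)/2, i.e. 11 ≤ |A + A| ≤ 21.
Lower bound 2|A|-1 is attained iff A is an arithmetic progression.
Enumerate sums a + a' for a ≤ a' (symmetric, so this suffices):
a = -6: -6+-6=-12, -6+1=-5, -6+4=-2, -6+7=1, -6+8=2, -6+12=6
a = 1: 1+1=2, 1+4=5, 1+7=8, 1+8=9, 1+12=13
a = 4: 4+4=8, 4+7=11, 4+8=12, 4+12=16
a = 7: 7+7=14, 7+8=15, 7+12=19
a = 8: 8+8=16, 8+12=20
a = 12: 12+12=24
Distinct sums: {-12, -5, -2, 1, 2, 5, 6, 8, 9, 11, 12, 13, 14, 15, 16, 19, 20, 24}
|A + A| = 18

|A + A| = 18


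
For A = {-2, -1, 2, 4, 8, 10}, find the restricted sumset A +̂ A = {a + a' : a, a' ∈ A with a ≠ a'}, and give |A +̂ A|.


Restricted sumset: A +̂ A = {a + a' : a ∈ A, a' ∈ A, a ≠ a'}.
Equivalently, take A + A and drop any sum 2a that is achievable ONLY as a + a for a ∈ A (i.e. sums representable only with equal summands).
Enumerate pairs (a, a') with a < a' (symmetric, so each unordered pair gives one sum; this covers all a ≠ a'):
  -2 + -1 = -3
  -2 + 2 = 0
  -2 + 4 = 2
  -2 + 8 = 6
  -2 + 10 = 8
  -1 + 2 = 1
  -1 + 4 = 3
  -1 + 8 = 7
  -1 + 10 = 9
  2 + 4 = 6
  2 + 8 = 10
  2 + 10 = 12
  4 + 8 = 12
  4 + 10 = 14
  8 + 10 = 18
Collected distinct sums: {-3, 0, 1, 2, 3, 6, 7, 8, 9, 10, 12, 14, 18}
|A +̂ A| = 13
(Reference bound: |A +̂ A| ≥ 2|A| - 3 for |A| ≥ 2, with |A| = 6 giving ≥ 9.)

|A +̂ A| = 13


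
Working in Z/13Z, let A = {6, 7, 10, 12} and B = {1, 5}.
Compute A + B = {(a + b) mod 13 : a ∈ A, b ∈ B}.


Work in Z/13Z: reduce every sum a + b modulo 13.
Enumerate all 8 pairs:
a = 6: 6+1=7, 6+5=11
a = 7: 7+1=8, 7+5=12
a = 10: 10+1=11, 10+5=2
a = 12: 12+1=0, 12+5=4
Distinct residues collected: {0, 2, 4, 7, 8, 11, 12}
|A + B| = 7 (out of 13 total residues).

A + B = {0, 2, 4, 7, 8, 11, 12}


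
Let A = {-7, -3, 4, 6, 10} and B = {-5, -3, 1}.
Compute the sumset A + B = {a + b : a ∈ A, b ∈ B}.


A + B = {a + b : a ∈ A, b ∈ B}.
Enumerate all |A|·|B| = 5·3 = 15 pairs (a, b) and collect distinct sums.
a = -7: -7+-5=-12, -7+-3=-10, -7+1=-6
a = -3: -3+-5=-8, -3+-3=-6, -3+1=-2
a = 4: 4+-5=-1, 4+-3=1, 4+1=5
a = 6: 6+-5=1, 6+-3=3, 6+1=7
a = 10: 10+-5=5, 10+-3=7, 10+1=11
Collecting distinct sums: A + B = {-12, -10, -8, -6, -2, -1, 1, 3, 5, 7, 11}
|A + B| = 11

A + B = {-12, -10, -8, -6, -2, -1, 1, 3, 5, 7, 11}


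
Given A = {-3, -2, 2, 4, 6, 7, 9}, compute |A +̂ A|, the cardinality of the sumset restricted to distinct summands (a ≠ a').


Restricted sumset: A +̂ A = {a + a' : a ∈ A, a' ∈ A, a ≠ a'}.
Equivalently, take A + A and drop any sum 2a that is achievable ONLY as a + a for a ∈ A (i.e. sums representable only with equal summands).
Enumerate pairs (a, a') with a < a' (symmetric, so each unordered pair gives one sum; this covers all a ≠ a'):
  -3 + -2 = -5
  -3 + 2 = -1
  -3 + 4 = 1
  -3 + 6 = 3
  -3 + 7 = 4
  -3 + 9 = 6
  -2 + 2 = 0
  -2 + 4 = 2
  -2 + 6 = 4
  -2 + 7 = 5
  -2 + 9 = 7
  2 + 4 = 6
  2 + 6 = 8
  2 + 7 = 9
  2 + 9 = 11
  4 + 6 = 10
  4 + 7 = 11
  4 + 9 = 13
  6 + 7 = 13
  6 + 9 = 15
  7 + 9 = 16
Collected distinct sums: {-5, -1, 0, 1, 2, 3, 4, 5, 6, 7, 8, 9, 10, 11, 13, 15, 16}
|A +̂ A| = 17
(Reference bound: |A +̂ A| ≥ 2|A| - 3 for |A| ≥ 2, with |A| = 7 giving ≥ 11.)

|A +̂ A| = 17


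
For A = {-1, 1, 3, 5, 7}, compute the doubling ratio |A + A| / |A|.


|A| = 5.
Compute A + A by enumerating all 25 pairs.
A + A = {-2, 0, 2, 4, 6, 8, 10, 12, 14}, so |A + A| = 9.
K = |A + A| / |A| = 9/5 (already in lowest terms) ≈ 1.8000.
Reference: AP of size 5 gives K = 9/5 ≈ 1.8000; a fully generic set of size 5 gives K ≈ 3.0000.

|A| = 5, |A + A| = 9, K = 9/5.


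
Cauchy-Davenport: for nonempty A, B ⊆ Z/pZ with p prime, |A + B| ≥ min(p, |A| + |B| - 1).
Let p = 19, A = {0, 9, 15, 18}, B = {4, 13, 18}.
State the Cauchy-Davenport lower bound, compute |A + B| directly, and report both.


Cauchy-Davenport: |A + B| ≥ min(p, |A| + |B| - 1) for A, B nonempty in Z/pZ.
|A| = 4, |B| = 3, p = 19.
CD lower bound = min(19, 4 + 3 - 1) = min(19, 6) = 6.
Compute A + B mod 19 directly:
a = 0: 0+4=4, 0+13=13, 0+18=18
a = 9: 9+4=13, 9+13=3, 9+18=8
a = 15: 15+4=0, 15+13=9, 15+18=14
a = 18: 18+4=3, 18+13=12, 18+18=17
A + B = {0, 3, 4, 8, 9, 12, 13, 14, 17, 18}, so |A + B| = 10.
Verify: 10 ≥ 6? Yes ✓.

CD lower bound = 6, actual |A + B| = 10.


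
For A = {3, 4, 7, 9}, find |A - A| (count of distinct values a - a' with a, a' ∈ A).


A - A = {a - a' : a, a' ∈ A}; |A| = 4.
Bounds: 2|A|-1 ≤ |A - A| ≤ |A|² - |A| + 1, i.e. 7 ≤ |A - A| ≤ 13.
Note: 0 ∈ A - A always (from a - a). The set is symmetric: if d ∈ A - A then -d ∈ A - A.
Enumerate nonzero differences d = a - a' with a > a' (then include -d):
Positive differences: {1, 2, 3, 4, 5, 6}
Full difference set: {0} ∪ (positive diffs) ∪ (negative diffs).
|A - A| = 1 + 2·6 = 13 (matches direct enumeration: 13).

|A - A| = 13


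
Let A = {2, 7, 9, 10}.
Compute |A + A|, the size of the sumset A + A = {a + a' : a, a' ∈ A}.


A + A = {a + a' : a, a' ∈ A}; |A| = 4.
General bounds: 2|A| - 1 ≤ |A + A| ≤ |A|(|A|+1)/2, i.e. 7 ≤ |A + A| ≤ 10.
Lower bound 2|A|-1 is attained iff A is an arithmetic progression.
Enumerate sums a + a' for a ≤ a' (symmetric, so this suffices):
a = 2: 2+2=4, 2+7=9, 2+9=11, 2+10=12
a = 7: 7+7=14, 7+9=16, 7+10=17
a = 9: 9+9=18, 9+10=19
a = 10: 10+10=20
Distinct sums: {4, 9, 11, 12, 14, 16, 17, 18, 19, 20}
|A + A| = 10

|A + A| = 10


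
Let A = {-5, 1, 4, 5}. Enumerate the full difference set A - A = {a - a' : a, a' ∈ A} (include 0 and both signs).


A - A = {a - a' : a, a' ∈ A}.
Compute a - a' for each ordered pair (a, a'):
a = -5: -5--5=0, -5-1=-6, -5-4=-9, -5-5=-10
a = 1: 1--5=6, 1-1=0, 1-4=-3, 1-5=-4
a = 4: 4--5=9, 4-1=3, 4-4=0, 4-5=-1
a = 5: 5--5=10, 5-1=4, 5-4=1, 5-5=0
Collecting distinct values (and noting 0 appears from a-a):
A - A = {-10, -9, -6, -4, -3, -1, 0, 1, 3, 4, 6, 9, 10}
|A - A| = 13

A - A = {-10, -9, -6, -4, -3, -1, 0, 1, 3, 4, 6, 9, 10}


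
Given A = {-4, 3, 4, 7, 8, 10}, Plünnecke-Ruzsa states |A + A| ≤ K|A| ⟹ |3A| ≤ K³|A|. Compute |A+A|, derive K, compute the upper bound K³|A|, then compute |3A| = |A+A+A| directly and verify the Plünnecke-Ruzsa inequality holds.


|A| = 6.
Step 1: Compute A + A by enumerating all 36 pairs.
A + A = {-8, -1, 0, 3, 4, 6, 7, 8, 10, 11, 12, 13, 14, 15, 16, 17, 18, 20}, so |A + A| = 18.
Step 2: Doubling constant K = |A + A|/|A| = 18/6 = 18/6 ≈ 3.0000.
Step 3: Plünnecke-Ruzsa gives |3A| ≤ K³·|A| = (3.0000)³ · 6 ≈ 162.0000.
Step 4: Compute 3A = A + A + A directly by enumerating all triples (a,b,c) ∈ A³; |3A| = 32.
Step 5: Check 32 ≤ 162.0000? Yes ✓.

K = 18/6, Plünnecke-Ruzsa bound K³|A| ≈ 162.0000, |3A| = 32, inequality holds.


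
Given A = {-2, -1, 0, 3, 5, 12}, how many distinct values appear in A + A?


A + A = {a + a' : a, a' ∈ A}; |A| = 6.
General bounds: 2|A| - 1 ≤ |A + A| ≤ |A|(|A|+1)/2, i.e. 11 ≤ |A + A| ≤ 21.
Lower bound 2|A|-1 is attained iff A is an arithmetic progression.
Enumerate sums a + a' for a ≤ a' (symmetric, so this suffices):
a = -2: -2+-2=-4, -2+-1=-3, -2+0=-2, -2+3=1, -2+5=3, -2+12=10
a = -1: -1+-1=-2, -1+0=-1, -1+3=2, -1+5=4, -1+12=11
a = 0: 0+0=0, 0+3=3, 0+5=5, 0+12=12
a = 3: 3+3=6, 3+5=8, 3+12=15
a = 5: 5+5=10, 5+12=17
a = 12: 12+12=24
Distinct sums: {-4, -3, -2, -1, 0, 1, 2, 3, 4, 5, 6, 8, 10, 11, 12, 15, 17, 24}
|A + A| = 18

|A + A| = 18


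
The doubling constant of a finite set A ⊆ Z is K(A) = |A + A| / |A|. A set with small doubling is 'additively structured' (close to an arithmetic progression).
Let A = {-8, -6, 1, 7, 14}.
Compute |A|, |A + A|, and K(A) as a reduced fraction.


|A| = 5.
Compute A + A by enumerating all 25 pairs.
A + A = {-16, -14, -12, -7, -5, -1, 1, 2, 6, 8, 14, 15, 21, 28}, so |A + A| = 14.
K = |A + A| / |A| = 14/5 (already in lowest terms) ≈ 2.8000.
Reference: AP of size 5 gives K = 9/5 ≈ 1.8000; a fully generic set of size 5 gives K ≈ 3.0000.

|A| = 5, |A + A| = 14, K = 14/5.


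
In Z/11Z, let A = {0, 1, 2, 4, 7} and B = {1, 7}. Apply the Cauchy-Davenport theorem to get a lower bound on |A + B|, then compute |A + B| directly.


Cauchy-Davenport: |A + B| ≥ min(p, |A| + |B| - 1) for A, B nonempty in Z/pZ.
|A| = 5, |B| = 2, p = 11.
CD lower bound = min(11, 5 + 2 - 1) = min(11, 6) = 6.
Compute A + B mod 11 directly:
a = 0: 0+1=1, 0+7=7
a = 1: 1+1=2, 1+7=8
a = 2: 2+1=3, 2+7=9
a = 4: 4+1=5, 4+7=0
a = 7: 7+1=8, 7+7=3
A + B = {0, 1, 2, 3, 5, 7, 8, 9}, so |A + B| = 8.
Verify: 8 ≥ 6? Yes ✓.

CD lower bound = 6, actual |A + B| = 8.


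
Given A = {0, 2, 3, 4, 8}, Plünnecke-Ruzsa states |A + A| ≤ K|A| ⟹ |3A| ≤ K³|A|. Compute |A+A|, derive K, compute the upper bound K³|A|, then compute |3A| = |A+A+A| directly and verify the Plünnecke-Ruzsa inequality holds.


|A| = 5.
Step 1: Compute A + A by enumerating all 25 pairs.
A + A = {0, 2, 3, 4, 5, 6, 7, 8, 10, 11, 12, 16}, so |A + A| = 12.
Step 2: Doubling constant K = |A + A|/|A| = 12/5 = 12/5 ≈ 2.4000.
Step 3: Plünnecke-Ruzsa gives |3A| ≤ K³·|A| = (2.4000)³ · 5 ≈ 69.1200.
Step 4: Compute 3A = A + A + A directly by enumerating all triples (a,b,c) ∈ A³; |3A| = 20.
Step 5: Check 20 ≤ 69.1200? Yes ✓.

K = 12/5, Plünnecke-Ruzsa bound K³|A| ≈ 69.1200, |3A| = 20, inequality holds.


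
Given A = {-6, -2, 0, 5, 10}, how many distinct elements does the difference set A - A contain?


A - A = {a - a' : a, a' ∈ A}; |A| = 5.
Bounds: 2|A|-1 ≤ |A - A| ≤ |A|² - |A| + 1, i.e. 9 ≤ |A - A| ≤ 21.
Note: 0 ∈ A - A always (from a - a). The set is symmetric: if d ∈ A - A then -d ∈ A - A.
Enumerate nonzero differences d = a - a' with a > a' (then include -d):
Positive differences: {2, 4, 5, 6, 7, 10, 11, 12, 16}
Full difference set: {0} ∪ (positive diffs) ∪ (negative diffs).
|A - A| = 1 + 2·9 = 19 (matches direct enumeration: 19).

|A - A| = 19


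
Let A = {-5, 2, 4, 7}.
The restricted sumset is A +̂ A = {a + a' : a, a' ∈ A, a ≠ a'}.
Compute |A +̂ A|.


Restricted sumset: A +̂ A = {a + a' : a ∈ A, a' ∈ A, a ≠ a'}.
Equivalently, take A + A and drop any sum 2a that is achievable ONLY as a + a for a ∈ A (i.e. sums representable only with equal summands).
Enumerate pairs (a, a') with a < a' (symmetric, so each unordered pair gives one sum; this covers all a ≠ a'):
  -5 + 2 = -3
  -5 + 4 = -1
  -5 + 7 = 2
  2 + 4 = 6
  2 + 7 = 9
  4 + 7 = 11
Collected distinct sums: {-3, -1, 2, 6, 9, 11}
|A +̂ A| = 6
(Reference bound: |A +̂ A| ≥ 2|A| - 3 for |A| ≥ 2, with |A| = 4 giving ≥ 5.)

|A +̂ A| = 6


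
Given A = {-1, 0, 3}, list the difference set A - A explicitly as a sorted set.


A - A = {a - a' : a, a' ∈ A}.
Compute a - a' for each ordered pair (a, a'):
a = -1: -1--1=0, -1-0=-1, -1-3=-4
a = 0: 0--1=1, 0-0=0, 0-3=-3
a = 3: 3--1=4, 3-0=3, 3-3=0
Collecting distinct values (and noting 0 appears from a-a):
A - A = {-4, -3, -1, 0, 1, 3, 4}
|A - A| = 7

A - A = {-4, -3, -1, 0, 1, 3, 4}


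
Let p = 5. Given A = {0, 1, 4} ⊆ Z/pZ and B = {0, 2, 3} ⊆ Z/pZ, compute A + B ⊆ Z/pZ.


Work in Z/5Z: reduce every sum a + b modulo 5.
Enumerate all 9 pairs:
a = 0: 0+0=0, 0+2=2, 0+3=3
a = 1: 1+0=1, 1+2=3, 1+3=4
a = 4: 4+0=4, 4+2=1, 4+3=2
Distinct residues collected: {0, 1, 2, 3, 4}
|A + B| = 5 (out of 5 total residues).

A + B = {0, 1, 2, 3, 4}


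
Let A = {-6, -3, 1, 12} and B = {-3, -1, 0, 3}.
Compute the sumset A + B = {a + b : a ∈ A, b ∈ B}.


A + B = {a + b : a ∈ A, b ∈ B}.
Enumerate all |A|·|B| = 4·4 = 16 pairs (a, b) and collect distinct sums.
a = -6: -6+-3=-9, -6+-1=-7, -6+0=-6, -6+3=-3
a = -3: -3+-3=-6, -3+-1=-4, -3+0=-3, -3+3=0
a = 1: 1+-3=-2, 1+-1=0, 1+0=1, 1+3=4
a = 12: 12+-3=9, 12+-1=11, 12+0=12, 12+3=15
Collecting distinct sums: A + B = {-9, -7, -6, -4, -3, -2, 0, 1, 4, 9, 11, 12, 15}
|A + B| = 13

A + B = {-9, -7, -6, -4, -3, -2, 0, 1, 4, 9, 11, 12, 15}


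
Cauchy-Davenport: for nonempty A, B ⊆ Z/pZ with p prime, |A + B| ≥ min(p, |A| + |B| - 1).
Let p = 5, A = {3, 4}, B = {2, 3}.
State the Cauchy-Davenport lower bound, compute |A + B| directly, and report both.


Cauchy-Davenport: |A + B| ≥ min(p, |A| + |B| - 1) for A, B nonempty in Z/pZ.
|A| = 2, |B| = 2, p = 5.
CD lower bound = min(5, 2 + 2 - 1) = min(5, 3) = 3.
Compute A + B mod 5 directly:
a = 3: 3+2=0, 3+3=1
a = 4: 4+2=1, 4+3=2
A + B = {0, 1, 2}, so |A + B| = 3.
Verify: 3 ≥ 3? Yes ✓.

CD lower bound = 3, actual |A + B| = 3.


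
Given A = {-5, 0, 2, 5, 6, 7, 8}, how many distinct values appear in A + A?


A + A = {a + a' : a, a' ∈ A}; |A| = 7.
General bounds: 2|A| - 1 ≤ |A + A| ≤ |A|(|A|+1)/2, i.e. 13 ≤ |A + A| ≤ 28.
Lower bound 2|A|-1 is attained iff A is an arithmetic progression.
Enumerate sums a + a' for a ≤ a' (symmetric, so this suffices):
a = -5: -5+-5=-10, -5+0=-5, -5+2=-3, -5+5=0, -5+6=1, -5+7=2, -5+8=3
a = 0: 0+0=0, 0+2=2, 0+5=5, 0+6=6, 0+7=7, 0+8=8
a = 2: 2+2=4, 2+5=7, 2+6=8, 2+7=9, 2+8=10
a = 5: 5+5=10, 5+6=11, 5+7=12, 5+8=13
a = 6: 6+6=12, 6+7=13, 6+8=14
a = 7: 7+7=14, 7+8=15
a = 8: 8+8=16
Distinct sums: {-10, -5, -3, 0, 1, 2, 3, 4, 5, 6, 7, 8, 9, 10, 11, 12, 13, 14, 15, 16}
|A + A| = 20

|A + A| = 20


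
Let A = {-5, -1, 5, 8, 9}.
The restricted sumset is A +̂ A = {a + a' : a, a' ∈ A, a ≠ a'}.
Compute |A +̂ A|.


Restricted sumset: A +̂ A = {a + a' : a ∈ A, a' ∈ A, a ≠ a'}.
Equivalently, take A + A and drop any sum 2a that is achievable ONLY as a + a for a ∈ A (i.e. sums representable only with equal summands).
Enumerate pairs (a, a') with a < a' (symmetric, so each unordered pair gives one sum; this covers all a ≠ a'):
  -5 + -1 = -6
  -5 + 5 = 0
  -5 + 8 = 3
  -5 + 9 = 4
  -1 + 5 = 4
  -1 + 8 = 7
  -1 + 9 = 8
  5 + 8 = 13
  5 + 9 = 14
  8 + 9 = 17
Collected distinct sums: {-6, 0, 3, 4, 7, 8, 13, 14, 17}
|A +̂ A| = 9
(Reference bound: |A +̂ A| ≥ 2|A| - 3 for |A| ≥ 2, with |A| = 5 giving ≥ 7.)

|A +̂ A| = 9


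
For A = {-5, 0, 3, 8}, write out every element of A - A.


A - A = {a - a' : a, a' ∈ A}.
Compute a - a' for each ordered pair (a, a'):
a = -5: -5--5=0, -5-0=-5, -5-3=-8, -5-8=-13
a = 0: 0--5=5, 0-0=0, 0-3=-3, 0-8=-8
a = 3: 3--5=8, 3-0=3, 3-3=0, 3-8=-5
a = 8: 8--5=13, 8-0=8, 8-3=5, 8-8=0
Collecting distinct values (and noting 0 appears from a-a):
A - A = {-13, -8, -5, -3, 0, 3, 5, 8, 13}
|A - A| = 9

A - A = {-13, -8, -5, -3, 0, 3, 5, 8, 13}


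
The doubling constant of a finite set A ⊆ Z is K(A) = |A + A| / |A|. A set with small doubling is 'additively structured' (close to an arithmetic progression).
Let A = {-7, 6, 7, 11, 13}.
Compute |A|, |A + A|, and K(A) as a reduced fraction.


|A| = 5.
Compute A + A by enumerating all 25 pairs.
A + A = {-14, -1, 0, 4, 6, 12, 13, 14, 17, 18, 19, 20, 22, 24, 26}, so |A + A| = 15.
K = |A + A| / |A| = 15/5 = 3/1 ≈ 3.0000.
Reference: AP of size 5 gives K = 9/5 ≈ 1.8000; a fully generic set of size 5 gives K ≈ 3.0000.

|A| = 5, |A + A| = 15, K = 15/5 = 3/1.


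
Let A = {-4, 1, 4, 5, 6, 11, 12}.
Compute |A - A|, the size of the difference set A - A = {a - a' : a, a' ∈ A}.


A - A = {a - a' : a, a' ∈ A}; |A| = 7.
Bounds: 2|A|-1 ≤ |A - A| ≤ |A|² - |A| + 1, i.e. 13 ≤ |A - A| ≤ 43.
Note: 0 ∈ A - A always (from a - a). The set is symmetric: if d ∈ A - A then -d ∈ A - A.
Enumerate nonzero differences d = a - a' with a > a' (then include -d):
Positive differences: {1, 2, 3, 4, 5, 6, 7, 8, 9, 10, 11, 15, 16}
Full difference set: {0} ∪ (positive diffs) ∪ (negative diffs).
|A - A| = 1 + 2·13 = 27 (matches direct enumeration: 27).

|A - A| = 27


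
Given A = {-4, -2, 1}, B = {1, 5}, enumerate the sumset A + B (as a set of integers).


A + B = {a + b : a ∈ A, b ∈ B}.
Enumerate all |A|·|B| = 3·2 = 6 pairs (a, b) and collect distinct sums.
a = -4: -4+1=-3, -4+5=1
a = -2: -2+1=-1, -2+5=3
a = 1: 1+1=2, 1+5=6
Collecting distinct sums: A + B = {-3, -1, 1, 2, 3, 6}
|A + B| = 6

A + B = {-3, -1, 1, 2, 3, 6}
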